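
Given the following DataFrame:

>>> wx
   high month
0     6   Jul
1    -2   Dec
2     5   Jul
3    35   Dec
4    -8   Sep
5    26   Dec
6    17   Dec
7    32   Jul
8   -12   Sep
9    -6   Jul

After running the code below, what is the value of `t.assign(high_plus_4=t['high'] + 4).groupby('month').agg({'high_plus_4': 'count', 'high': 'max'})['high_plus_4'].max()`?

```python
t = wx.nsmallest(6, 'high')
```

take 6 rows with smallest high:
   high month
8   -12   Sep
4    -8   Sep
9    -6   Jul
1    -2   Dec
2     5   Jul
0     6   Jul
add column high_plus_4 = t['high'] + 4:
   high month  high_plus_4
8   -12   Sep           -8
4    -8   Sep           -4
9    -6   Jul           -2
1    -2   Dec            2
2     5   Jul            9
0     6   Jul           10
group by month: count(high_plus_4), max(high):
       high_plus_4  high
month                   
Dec              1    -2
Jul              3     6
Sep              2    -8

3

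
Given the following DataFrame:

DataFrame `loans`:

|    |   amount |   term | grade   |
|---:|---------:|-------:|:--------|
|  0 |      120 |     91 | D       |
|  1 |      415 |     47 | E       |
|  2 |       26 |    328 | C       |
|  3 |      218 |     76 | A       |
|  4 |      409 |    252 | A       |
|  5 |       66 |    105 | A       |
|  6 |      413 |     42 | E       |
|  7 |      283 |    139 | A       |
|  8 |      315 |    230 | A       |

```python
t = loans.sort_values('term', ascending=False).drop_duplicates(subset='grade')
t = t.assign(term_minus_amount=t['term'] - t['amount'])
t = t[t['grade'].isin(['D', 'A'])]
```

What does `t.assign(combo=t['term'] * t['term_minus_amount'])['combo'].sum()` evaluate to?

-42203

sort by term descending:
   amount  term grade
2      26   328     C
4     409   252     A
8     315   230     A
7     283   139     A
5      66   105     A
0     120    91     D
3     218    76     A
1     415    47     E
6     413    42     E
drop duplicate grade (keep=first):
   amount  term grade
2      26   328     C
4     409   252     A
0     120    91     D
1     415    47     E
add column term_minus_amount = t['term'] - t['amount']:
   amount  term grade  term_minus_amount
2      26   328     C                302
4     409   252     A               -157
0     120    91     D                -29
1     415    47     E               -368
filter rows where grade in ['D', 'A']:
   amount  term grade  term_minus_amount
4     409   252     A               -157
0     120    91     D                -29
add column combo = t['term'] * t['term_minus_amount']:
   amount  term grade  term_minus_amount  combo
4     409   252     A               -157 -39564
0     120    91     D                -29  -2639
Finally, sum of column 'combo' = -42203.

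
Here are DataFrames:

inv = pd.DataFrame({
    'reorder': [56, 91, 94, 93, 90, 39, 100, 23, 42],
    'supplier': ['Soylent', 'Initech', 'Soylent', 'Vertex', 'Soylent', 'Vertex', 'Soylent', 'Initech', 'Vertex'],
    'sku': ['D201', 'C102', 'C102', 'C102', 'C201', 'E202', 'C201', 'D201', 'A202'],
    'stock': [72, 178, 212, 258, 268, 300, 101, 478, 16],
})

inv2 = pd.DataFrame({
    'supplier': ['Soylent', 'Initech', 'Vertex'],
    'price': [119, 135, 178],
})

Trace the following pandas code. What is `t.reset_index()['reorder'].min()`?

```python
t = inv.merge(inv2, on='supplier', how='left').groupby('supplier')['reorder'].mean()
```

57.0

merge on 'supplier' (how='left') → 9 rows:
   reorder supplier   sku  stock  price
0       56  Soylent  D201     72    119
1       91  Initech  C102    178    135
2       94  Soylent  C102    212    119
3       93   Vertex  C102    258    178
4       90  Soylent  C201    268    119
5       39   Vertex  E202    300    178
6      100  Soylent  C201    101    119
7       23  Initech  D201    478    135
8       42   Vertex  A202     16    178
group by supplier, mean of reorder:
supplier
Initech    57.0
Soylent    85.0
Vertex     58.0
Name: reorder, dtype: float64
reset_index():
  supplier  reorder
0  Initech     57.0
1  Soylent     85.0
2   Vertex     58.0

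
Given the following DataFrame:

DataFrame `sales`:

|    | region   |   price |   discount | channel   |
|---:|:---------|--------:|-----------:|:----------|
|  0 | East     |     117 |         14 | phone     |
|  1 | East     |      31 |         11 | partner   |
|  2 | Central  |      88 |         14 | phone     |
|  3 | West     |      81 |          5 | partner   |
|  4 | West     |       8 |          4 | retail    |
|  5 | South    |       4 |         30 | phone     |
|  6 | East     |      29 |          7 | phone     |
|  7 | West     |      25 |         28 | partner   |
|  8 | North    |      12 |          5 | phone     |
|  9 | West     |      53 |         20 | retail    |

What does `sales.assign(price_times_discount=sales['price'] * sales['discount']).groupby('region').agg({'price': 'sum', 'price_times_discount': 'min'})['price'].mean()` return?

add column price_times_discount = sales['price'] * sales['discount']:
    region  price  discount  channel  price_times_discount
0     East    117        14    phone                  1638
1     East     31        11  partner                   341
2  Central     88        14    phone                  1232
3     West     81         5  partner                   405
4     West      8         4   retail                    32
5    South      4        30    phone                   120
6     East     29         7    phone                   203
7     West     25        28  partner                   700
8    North     12         5    phone                    60
9     West     53        20   retail                  1060
group by region: sum(price), min(price_times_discount):
         price  price_times_discount
region                              
Central     88                  1232
East       177                   203
North       12                    60
South        4                   120
West       167                    32
The mean of column 'price' is 89.6.

89.6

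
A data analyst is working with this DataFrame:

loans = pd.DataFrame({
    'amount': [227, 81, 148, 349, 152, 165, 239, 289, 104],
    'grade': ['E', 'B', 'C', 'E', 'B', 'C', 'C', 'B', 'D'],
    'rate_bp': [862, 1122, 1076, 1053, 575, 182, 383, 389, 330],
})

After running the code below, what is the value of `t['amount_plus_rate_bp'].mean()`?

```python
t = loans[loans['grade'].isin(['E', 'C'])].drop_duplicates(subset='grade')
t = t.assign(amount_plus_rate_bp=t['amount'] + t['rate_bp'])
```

filter rows where grade in ['E', 'C']:
   amount grade  rate_bp
0     227     E      862
2     148     C     1076
3     349     E     1053
5     165     C      182
6     239     C      383
drop duplicate grade (keep=first):
   amount grade  rate_bp
0     227     E      862
2     148     C     1076
add column amount_plus_rate_bp = t['amount'] + t['rate_bp']:
   amount grade  rate_bp  amount_plus_rate_bp
0     227     E      862                 1089
2     148     C     1076                 1224
Finally, mean of column 'amount_plus_rate_bp' = 1156.5.

1156.5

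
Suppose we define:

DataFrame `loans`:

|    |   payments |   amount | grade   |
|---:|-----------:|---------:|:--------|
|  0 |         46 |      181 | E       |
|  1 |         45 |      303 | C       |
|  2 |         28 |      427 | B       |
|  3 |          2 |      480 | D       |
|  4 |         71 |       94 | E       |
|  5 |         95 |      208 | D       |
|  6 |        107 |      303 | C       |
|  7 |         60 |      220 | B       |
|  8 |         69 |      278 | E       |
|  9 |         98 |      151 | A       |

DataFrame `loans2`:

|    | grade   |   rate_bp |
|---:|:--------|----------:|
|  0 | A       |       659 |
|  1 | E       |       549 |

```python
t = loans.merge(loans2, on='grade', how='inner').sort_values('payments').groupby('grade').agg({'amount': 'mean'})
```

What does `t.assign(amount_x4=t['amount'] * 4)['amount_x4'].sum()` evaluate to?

merge on 'grade' (how='inner') → 4 rows:
   payments  amount grade  rate_bp
0        46     181     E      549
1        71      94     E      549
2        69     278     E      549
3        98     151     A      659
sort by payments:
   payments  amount grade  rate_bp
0        46     181     E      549
2        69     278     E      549
1        71      94     E      549
3        98     151     A      659
group by grade, mean of amount:
           amount
grade            
A      151.000000
E      184.333333
add column amount_x4 = t['amount'] * 4:
           amount   amount_x4
grade                        
A      151.000000  604.000000
E      184.333333  737.333333
So sum() = 1341.33333333.

1341.33333333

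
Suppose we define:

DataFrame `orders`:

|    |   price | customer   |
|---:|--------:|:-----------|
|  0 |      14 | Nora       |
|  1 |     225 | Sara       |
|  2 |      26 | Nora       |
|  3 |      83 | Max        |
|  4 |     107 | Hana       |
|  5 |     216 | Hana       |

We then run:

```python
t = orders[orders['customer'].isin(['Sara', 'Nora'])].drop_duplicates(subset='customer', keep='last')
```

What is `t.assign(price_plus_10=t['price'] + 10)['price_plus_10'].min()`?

36

filter rows where customer in ['Sara', 'Nora']:
   price customer
0     14     Nora
1    225     Sara
2     26     Nora
drop duplicate customer (keep=last):
   price customer
1    225     Sara
2     26     Nora
add column price_plus_10 = t['price'] + 10:
   price customer  price_plus_10
1    225     Sara            235
2     26     Nora             36
min of column 'price_plus_10' → 36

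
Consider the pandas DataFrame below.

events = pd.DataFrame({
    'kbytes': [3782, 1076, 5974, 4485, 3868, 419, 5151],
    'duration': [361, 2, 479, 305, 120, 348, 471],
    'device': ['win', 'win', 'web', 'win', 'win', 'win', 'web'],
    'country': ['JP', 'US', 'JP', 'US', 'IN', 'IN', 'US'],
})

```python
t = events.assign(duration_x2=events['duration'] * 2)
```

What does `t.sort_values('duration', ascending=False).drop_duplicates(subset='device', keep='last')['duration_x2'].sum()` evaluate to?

946

add column duration_x2 = events['duration'] * 2:
   kbytes  duration device country  duration_x2
0    3782       361    win      JP          722
1    1076         2    win      US            4
2    5974       479    web      JP          958
3    4485       305    win      US          610
4    3868       120    win      IN          240
5     419       348    win      IN          696
6    5151       471    web      US          942
sort by duration descending:
   kbytes  duration device country  duration_x2
2    5974       479    web      JP          958
6    5151       471    web      US          942
0    3782       361    win      JP          722
5     419       348    win      IN          696
3    4485       305    win      US          610
4    3868       120    win      IN          240
1    1076         2    win      US            4
drop duplicate device (keep=last):
   kbytes  duration device country  duration_x2
6    5151       471    web      US          942
1    1076         2    win      US            4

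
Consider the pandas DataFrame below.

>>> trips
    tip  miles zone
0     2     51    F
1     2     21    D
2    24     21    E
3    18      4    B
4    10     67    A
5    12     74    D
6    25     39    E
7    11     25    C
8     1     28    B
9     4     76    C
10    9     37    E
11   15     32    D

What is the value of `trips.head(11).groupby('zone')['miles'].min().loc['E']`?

21

take first 11 rows:
    tip  miles zone
0     2     51    F
1     2     21    D
2    24     21    E
3    18      4    B
4    10     67    A
5    12     74    D
6    25     39    E
7    11     25    C
8     1     28    B
9     4     76    C
10    9     37    E
group by zone, min of miles:
zone
A    67
B     4
C    25
D    21
E    21
F    51
Name: miles, dtype: int64
So loc['E'] = 21.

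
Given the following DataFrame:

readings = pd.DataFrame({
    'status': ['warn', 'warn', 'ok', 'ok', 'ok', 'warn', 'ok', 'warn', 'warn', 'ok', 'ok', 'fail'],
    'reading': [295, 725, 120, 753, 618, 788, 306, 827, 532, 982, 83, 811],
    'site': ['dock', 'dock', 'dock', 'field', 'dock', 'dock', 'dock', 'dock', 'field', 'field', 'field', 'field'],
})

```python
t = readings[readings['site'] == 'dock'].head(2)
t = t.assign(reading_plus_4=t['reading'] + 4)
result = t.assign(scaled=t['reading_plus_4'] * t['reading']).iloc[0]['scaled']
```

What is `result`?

filter rows where site == 'dock':
  status  reading  site
0   warn      295  dock
1   warn      725  dock
2     ok      120  dock
4     ok      618  dock
5   warn      788  dock
6     ok      306  dock
7   warn      827  dock
take first 2 rows:
  status  reading  site
0   warn      295  dock
1   warn      725  dock
add column reading_plus_4 = t['reading'] + 4:
  status  reading  site  reading_plus_4
0   warn      295  dock             299
1   warn      725  dock             729
add column scaled = t['reading_plus_4'] * t['reading']:
  status  reading  site  reading_plus_4  scaled
0   warn      295  dock             299   88205
1   warn      725  dock             729  528525
Hence 88205.

88205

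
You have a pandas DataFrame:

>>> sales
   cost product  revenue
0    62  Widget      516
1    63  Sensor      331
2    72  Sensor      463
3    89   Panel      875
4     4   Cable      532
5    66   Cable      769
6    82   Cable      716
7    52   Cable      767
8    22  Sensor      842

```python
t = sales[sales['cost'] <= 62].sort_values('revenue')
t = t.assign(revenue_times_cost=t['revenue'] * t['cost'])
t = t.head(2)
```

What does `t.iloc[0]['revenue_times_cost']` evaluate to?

31992

filter rows where cost <= 62:
   cost product  revenue
0    62  Widget      516
4     4   Cable      532
7    52   Cable      767
8    22  Sensor      842
sort by revenue:
   cost product  revenue
0    62  Widget      516
4     4   Cable      532
7    52   Cable      767
8    22  Sensor      842
add column revenue_times_cost = t['revenue'] * t['cost']:
   cost product  revenue  revenue_times_cost
0    62  Widget      516               31992
4     4   Cable      532                2128
7    52   Cable      767               39884
8    22  Sensor      842               18524
take first 2 rows:
   cost product  revenue  revenue_times_cost
0    62  Widget      516               31992
4     4   Cable      532                2128
The value at position 0, column 'revenue_times_cost' is 31992.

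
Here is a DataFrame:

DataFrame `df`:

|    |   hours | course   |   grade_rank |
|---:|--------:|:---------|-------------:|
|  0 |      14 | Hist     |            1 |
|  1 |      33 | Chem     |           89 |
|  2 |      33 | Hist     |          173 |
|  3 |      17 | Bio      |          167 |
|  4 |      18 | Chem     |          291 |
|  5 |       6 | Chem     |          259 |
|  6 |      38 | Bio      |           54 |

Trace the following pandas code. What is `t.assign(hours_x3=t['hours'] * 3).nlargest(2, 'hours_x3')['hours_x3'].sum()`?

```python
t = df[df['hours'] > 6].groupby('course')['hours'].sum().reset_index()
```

318

filter rows where hours > 6:
   hours course  grade_rank
0     14   Hist           1
1     33   Chem          89
2     33   Hist         173
3     17    Bio         167
4     18   Chem         291
6     38    Bio          54
group by course, sum of hours:
course
Bio     55
Chem    51
Hist    47
Name: hours, dtype: int64
reset_index():
  course  hours
0    Bio     55
1   Chem     51
2   Hist     47
add column hours_x3 = t['hours'] * 3:
  course  hours  hours_x3
0    Bio     55       165
1   Chem     51       153
2   Hist     47       141
take 2 rows with largest hours_x3:
  course  hours  hours_x3
0    Bio     55       165
1   Chem     51       153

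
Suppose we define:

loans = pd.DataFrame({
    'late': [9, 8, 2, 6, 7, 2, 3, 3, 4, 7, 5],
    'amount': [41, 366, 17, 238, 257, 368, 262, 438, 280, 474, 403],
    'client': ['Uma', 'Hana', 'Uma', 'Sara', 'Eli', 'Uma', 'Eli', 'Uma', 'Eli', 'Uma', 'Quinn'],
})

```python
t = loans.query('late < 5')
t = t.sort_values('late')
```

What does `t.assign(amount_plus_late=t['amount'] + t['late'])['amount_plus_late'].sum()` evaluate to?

1379

filter rows where late < 5:
   late  amount client
2     2      17    Uma
5     2     368    Uma
6     3     262    Eli
7     3     438    Uma
8     4     280    Eli
sort by late:
   late  amount client
2     2      17    Uma
5     2     368    Uma
6     3     262    Eli
7     3     438    Uma
8     4     280    Eli
add column amount_plus_late = t['amount'] + t['late']:
   late  amount client  amount_plus_late
2     2      17    Uma                19
5     2     368    Uma               370
6     3     262    Eli               265
7     3     438    Uma               441
8     4     280    Eli               284
Taking the sum of column 'amount_plus_late' gives 1379.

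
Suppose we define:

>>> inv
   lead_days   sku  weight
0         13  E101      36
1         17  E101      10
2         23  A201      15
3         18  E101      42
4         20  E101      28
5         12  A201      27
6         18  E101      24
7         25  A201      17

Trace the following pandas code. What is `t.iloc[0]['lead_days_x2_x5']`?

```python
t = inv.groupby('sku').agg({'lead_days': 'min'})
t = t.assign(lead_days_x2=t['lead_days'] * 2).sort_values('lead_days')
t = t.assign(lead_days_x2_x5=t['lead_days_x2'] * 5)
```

120

group by sku, min of lead_days:
      lead_days
sku            
A201         12
E101         13
add column lead_days_x2 = t['lead_days'] * 2:
      lead_days  lead_days_x2
sku                          
A201         12            24
E101         13            26
sort by lead_days:
      lead_days  lead_days_x2
sku                          
A201         12            24
E101         13            26
add column lead_days_x2_x5 = t['lead_days_x2'] * 5:
      lead_days  lead_days_x2  lead_days_x2_x5
sku                                           
A201         12            24              120
E101         13            26              130
So iloc[0]['lead_days_x2_x5'] = 120.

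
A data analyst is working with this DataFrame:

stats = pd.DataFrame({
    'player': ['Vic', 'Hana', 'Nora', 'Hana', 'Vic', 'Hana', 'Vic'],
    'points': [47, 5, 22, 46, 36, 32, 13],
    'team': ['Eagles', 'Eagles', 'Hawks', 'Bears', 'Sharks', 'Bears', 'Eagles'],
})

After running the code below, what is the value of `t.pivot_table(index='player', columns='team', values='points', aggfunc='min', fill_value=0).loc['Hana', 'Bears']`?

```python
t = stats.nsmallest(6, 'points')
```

32

take 6 rows with smallest points:
  player  points    team
1   Hana       5  Eagles
6    Vic      13  Eagles
2   Nora      22   Hawks
5   Hana      32   Bears
4    Vic      36  Sharks
3   Hana      46   Bears
pivot: rows=player, cols=team, min(points):
team    Bears  Eagles  Hawks  Sharks
player                              
Hana       32       5      0       0
Nora        0       0     22       0
Vic         0      13      0      36
The value at row 'Hana', column 'Bears' is 32.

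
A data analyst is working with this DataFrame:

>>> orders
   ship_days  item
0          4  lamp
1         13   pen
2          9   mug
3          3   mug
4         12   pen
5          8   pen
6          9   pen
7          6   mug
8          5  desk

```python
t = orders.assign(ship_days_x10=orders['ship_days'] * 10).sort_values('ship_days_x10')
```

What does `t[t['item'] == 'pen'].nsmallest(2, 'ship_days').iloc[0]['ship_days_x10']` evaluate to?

80

add column ship_days_x10 = orders['ship_days'] * 10:
   ship_days  item  ship_days_x10
0          4  lamp             40
1         13   pen            130
2          9   mug             90
3          3   mug             30
4         12   pen            120
5          8   pen             80
6          9   pen             90
7          6   mug             60
8          5  desk             50
sort by ship_days_x10:
   ship_days  item  ship_days_x10
3          3   mug             30
0          4  lamp             40
8          5  desk             50
7          6   mug             60
5          8   pen             80
2          9   mug             90
6          9   pen             90
4         12   pen            120
1         13   pen            130
filter rows where item == 'pen':
   ship_days item  ship_days_x10
5          8  pen             80
6          9  pen             90
4         12  pen            120
1         13  pen            130
take 2 rows with smallest ship_days:
   ship_days item  ship_days_x10
5          8  pen             80
6          9  pen             90
So iloc[0]['ship_days_x10'] = 80.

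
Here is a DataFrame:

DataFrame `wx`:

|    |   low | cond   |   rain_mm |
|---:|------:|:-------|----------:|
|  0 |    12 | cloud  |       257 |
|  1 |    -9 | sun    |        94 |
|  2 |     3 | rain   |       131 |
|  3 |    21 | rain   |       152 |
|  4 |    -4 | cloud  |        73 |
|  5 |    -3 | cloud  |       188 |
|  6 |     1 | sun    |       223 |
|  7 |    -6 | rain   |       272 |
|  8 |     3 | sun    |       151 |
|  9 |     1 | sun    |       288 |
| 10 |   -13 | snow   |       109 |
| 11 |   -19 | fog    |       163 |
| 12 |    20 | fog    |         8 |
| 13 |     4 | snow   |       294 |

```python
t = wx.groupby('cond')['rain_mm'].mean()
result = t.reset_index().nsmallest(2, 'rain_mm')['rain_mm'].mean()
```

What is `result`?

129.083333333

group by cond, mean of rain_mm:
cond
cloud    172.666667
fog       85.500000
rain     185.000000
snow     201.500000
sun      189.000000
Name: rain_mm, dtype: float64
reset_index():
    cond     rain_mm
0  cloud  172.666667
1    fog   85.500000
2   rain  185.000000
3   snow  201.500000
4    sun  189.000000
take 2 rows with smallest rain_mm:
    cond     rain_mm
1    fog   85.500000
0  cloud  172.666667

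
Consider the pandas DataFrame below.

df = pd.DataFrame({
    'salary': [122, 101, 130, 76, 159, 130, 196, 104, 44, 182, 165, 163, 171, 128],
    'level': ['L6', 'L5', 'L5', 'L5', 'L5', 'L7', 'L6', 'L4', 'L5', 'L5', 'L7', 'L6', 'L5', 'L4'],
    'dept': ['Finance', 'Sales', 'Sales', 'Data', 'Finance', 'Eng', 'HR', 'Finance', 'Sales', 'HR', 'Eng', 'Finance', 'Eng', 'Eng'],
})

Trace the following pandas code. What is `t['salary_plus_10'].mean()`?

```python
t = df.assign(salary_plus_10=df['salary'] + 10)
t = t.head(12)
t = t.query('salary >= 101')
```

add column salary_plus_10 = df['salary'] + 10:
    salary level     dept  salary_plus_10
0      122    L6  Finance             132
1      101    L5    Sales             111
2      130    L5    Sales             140
3       76    L5     Data              86
4      159    L5  Finance             169
5      130    L7      Eng             140
6      196    L6       HR             206
7      104    L4  Finance             114
8       44    L5    Sales              54
9      182    L5       HR             192
10     165    L7      Eng             175
11     163    L6  Finance             173
12     171    L5      Eng             181
13     128    L4      Eng             138
take first 12 rows:
    salary level     dept  salary_plus_10
0      122    L6  Finance             132
1      101    L5    Sales             111
2      130    L5    Sales             140
3       76    L5     Data              86
4      159    L5  Finance             169
5      130    L7      Eng             140
6      196    L6       HR             206
7      104    L4  Finance             114
8       44    L5    Sales              54
9      182    L5       HR             192
10     165    L7      Eng             175
11     163    L6  Finance             173
filter rows where salary >= 101:
    salary level     dept  salary_plus_10
0      122    L6  Finance             132
1      101    L5    Sales             111
2      130    L5    Sales             140
4      159    L5  Finance             169
5      130    L7      Eng             140
6      196    L6       HR             206
7      104    L4  Finance             114
9      182    L5       HR             192
10     165    L7      Eng             175
11     163    L6  Finance             173
So mean() = 155.2.

155.2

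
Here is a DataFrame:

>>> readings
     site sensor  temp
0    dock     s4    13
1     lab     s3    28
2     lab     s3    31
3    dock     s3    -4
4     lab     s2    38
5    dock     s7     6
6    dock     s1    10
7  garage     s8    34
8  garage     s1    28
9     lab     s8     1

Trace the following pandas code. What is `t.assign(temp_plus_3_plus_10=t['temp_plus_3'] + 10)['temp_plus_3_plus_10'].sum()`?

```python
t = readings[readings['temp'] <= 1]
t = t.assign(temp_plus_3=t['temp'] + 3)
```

23

filter rows where temp <= 1:
   site sensor  temp
3  dock     s3    -4
9   lab     s8     1
add column temp_plus_3 = t['temp'] + 3:
   site sensor  temp  temp_plus_3
3  dock     s3    -4           -1
9   lab     s8     1            4
add column temp_plus_3_plus_10 = t['temp_plus_3'] + 10:
   site sensor  temp  temp_plus_3  temp_plus_3_plus_10
3  dock     s3    -4           -1                    9
9   lab     s8     1            4                   14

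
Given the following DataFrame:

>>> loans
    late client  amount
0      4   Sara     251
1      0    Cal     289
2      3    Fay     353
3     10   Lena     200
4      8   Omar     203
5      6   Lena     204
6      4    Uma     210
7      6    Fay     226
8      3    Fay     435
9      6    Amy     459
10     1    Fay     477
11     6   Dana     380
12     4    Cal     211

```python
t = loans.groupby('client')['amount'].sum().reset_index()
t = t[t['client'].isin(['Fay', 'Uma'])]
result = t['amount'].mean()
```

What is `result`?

850.5

group by client, sum of amount:
client
Amy      459
Cal      500
Dana     380
Fay     1491
Lena     404
Omar     203
Sara     251
Uma      210
Name: amount, dtype: int64
reset_index():
  client  amount
0    Amy     459
1    Cal     500
2   Dana     380
3    Fay    1491
4   Lena     404
5   Omar     203
6   Sara     251
7    Uma     210
filter rows where client in ['Fay', 'Uma']:
  client  amount
3    Fay    1491
7    Uma     210
Taking the mean of column 'amount' gives 850.5.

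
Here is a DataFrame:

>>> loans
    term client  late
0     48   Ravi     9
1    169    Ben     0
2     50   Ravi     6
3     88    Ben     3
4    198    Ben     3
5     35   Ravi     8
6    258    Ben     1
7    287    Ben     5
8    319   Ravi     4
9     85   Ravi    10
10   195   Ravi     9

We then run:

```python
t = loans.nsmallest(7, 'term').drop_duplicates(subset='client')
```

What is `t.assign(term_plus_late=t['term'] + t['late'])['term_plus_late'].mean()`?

67.0

take 7 rows with smallest term:
    term client  late
5     35   Ravi     8
0     48   Ravi     9
2     50   Ravi     6
9     85   Ravi    10
3     88    Ben     3
1    169    Ben     0
10   195   Ravi     9
drop duplicate client (keep=first):
   term client  late
5    35   Ravi     8
3    88    Ben     3
add column term_plus_late = t['term'] + t['late']:
   term client  late  term_plus_late
5    35   Ravi     8              43
3    88    Ben     3              91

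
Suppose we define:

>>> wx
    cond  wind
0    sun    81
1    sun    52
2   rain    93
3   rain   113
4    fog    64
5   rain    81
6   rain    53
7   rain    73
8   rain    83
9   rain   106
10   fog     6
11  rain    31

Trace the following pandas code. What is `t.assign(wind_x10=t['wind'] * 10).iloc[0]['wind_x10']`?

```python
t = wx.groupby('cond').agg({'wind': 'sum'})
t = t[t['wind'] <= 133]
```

group by cond, sum of wind:
      wind
cond      
fog     70
rain   633
sun    133
filter rows where wind <= 133:
      wind
cond      
fog     70
sun    133
add column wind_x10 = t['wind'] * 10:
      wind  wind_x10
cond                
fog     70       700
sun    133      1330
The value at position 0, column 'wind_x10' is 700.

700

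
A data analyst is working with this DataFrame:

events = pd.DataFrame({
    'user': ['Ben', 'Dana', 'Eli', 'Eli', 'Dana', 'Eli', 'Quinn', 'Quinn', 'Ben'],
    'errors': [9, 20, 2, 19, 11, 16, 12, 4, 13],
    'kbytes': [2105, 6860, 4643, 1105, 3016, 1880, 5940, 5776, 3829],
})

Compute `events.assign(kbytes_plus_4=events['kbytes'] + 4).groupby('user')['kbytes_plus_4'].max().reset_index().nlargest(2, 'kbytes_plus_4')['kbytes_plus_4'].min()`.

add column kbytes_plus_4 = events['kbytes'] + 4:
    user  errors  kbytes  kbytes_plus_4
0    Ben       9    2105           2109
1   Dana      20    6860           6864
2    Eli       2    4643           4647
3    Eli      19    1105           1109
4   Dana      11    3016           3020
5    Eli      16    1880           1884
6  Quinn      12    5940           5944
7  Quinn       4    5776           5780
8    Ben      13    3829           3833
group by user, max of kbytes_plus_4:
user
Ben      3833
Dana     6864
Eli      4647
Quinn    5944
Name: kbytes_plus_4, dtype: int64
reset_index():
    user  kbytes_plus_4
0    Ben           3833
1   Dana           6864
2    Eli           4647
3  Quinn           5944
take 2 rows with largest kbytes_plus_4:
    user  kbytes_plus_4
1   Dana           6864
3  Quinn           5944
Taking the min of column 'kbytes_plus_4' gives 5944.

5944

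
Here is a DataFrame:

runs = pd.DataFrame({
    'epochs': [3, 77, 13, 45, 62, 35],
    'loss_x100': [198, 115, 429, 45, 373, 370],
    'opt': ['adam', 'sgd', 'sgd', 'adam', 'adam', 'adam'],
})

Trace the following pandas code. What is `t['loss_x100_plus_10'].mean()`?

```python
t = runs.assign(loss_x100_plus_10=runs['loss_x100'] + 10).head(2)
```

166.5

add column loss_x100_plus_10 = runs['loss_x100'] + 10:
   epochs  loss_x100   opt  loss_x100_plus_10
0       3        198  adam                208
1      77        115   sgd                125
2      13        429   sgd                439
3      45         45  adam                 55
4      62        373  adam                383
5      35        370  adam                380
take first 2 rows:
   epochs  loss_x100   opt  loss_x100_plus_10
0       3        198  adam                208
1      77        115   sgd                125
Then the mean of column 'loss_x100_plus_10': 166.5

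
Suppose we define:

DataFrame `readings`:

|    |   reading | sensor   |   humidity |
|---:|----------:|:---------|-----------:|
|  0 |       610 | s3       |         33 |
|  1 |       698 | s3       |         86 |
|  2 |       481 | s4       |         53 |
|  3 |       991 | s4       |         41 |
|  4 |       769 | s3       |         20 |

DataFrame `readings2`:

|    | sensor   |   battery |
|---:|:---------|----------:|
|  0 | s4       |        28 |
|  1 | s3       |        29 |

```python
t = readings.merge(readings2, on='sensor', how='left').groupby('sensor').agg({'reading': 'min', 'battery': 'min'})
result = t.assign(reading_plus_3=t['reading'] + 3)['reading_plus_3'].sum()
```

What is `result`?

1097

merge on 'sensor' (how='left') → 5 rows:
   reading sensor  humidity  battery
0      610     s3        33       29
1      698     s3        86       29
2      481     s4        53       28
3      991     s4        41       28
4      769     s3        20       29
group by sensor: min(reading), min(battery):
        reading  battery
sensor                  
s3          610       29
s4          481       28
add column reading_plus_3 = t['reading'] + 3:
        reading  battery  reading_plus_3
sensor                                  
s3          610       29             613
s4          481       28             484
Taking the sum of column 'reading_plus_3' gives 1097.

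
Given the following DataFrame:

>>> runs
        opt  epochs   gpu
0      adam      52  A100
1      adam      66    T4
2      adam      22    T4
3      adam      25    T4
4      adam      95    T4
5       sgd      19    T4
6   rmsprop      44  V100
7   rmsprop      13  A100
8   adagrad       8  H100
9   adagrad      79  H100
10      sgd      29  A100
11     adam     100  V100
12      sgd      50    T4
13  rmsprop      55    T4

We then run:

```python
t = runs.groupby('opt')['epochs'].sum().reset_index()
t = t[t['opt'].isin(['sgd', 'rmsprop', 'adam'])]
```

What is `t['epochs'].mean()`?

group by opt, sum of epochs:
opt
adagrad     87
adam       360
rmsprop    112
sgd         98
Name: epochs, dtype: int64
reset_index():
       opt  epochs
0  adagrad      87
1     adam     360
2  rmsprop     112
3      sgd      98
filter rows where opt in ['sgd', 'rmsprop', 'adam']:
       opt  epochs
1     adam     360
2  rmsprop     112
3      sgd      98
mean of column 'epochs' → 190.0

190.0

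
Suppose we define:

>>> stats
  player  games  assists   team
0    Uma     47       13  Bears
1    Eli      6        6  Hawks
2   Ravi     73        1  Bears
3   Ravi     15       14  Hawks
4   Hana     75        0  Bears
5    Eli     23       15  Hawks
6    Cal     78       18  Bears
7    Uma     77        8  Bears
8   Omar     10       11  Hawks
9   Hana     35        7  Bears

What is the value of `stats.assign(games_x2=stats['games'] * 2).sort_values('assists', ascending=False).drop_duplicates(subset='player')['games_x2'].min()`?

add column games_x2 = stats['games'] * 2:
  player  games  assists   team  games_x2
0    Uma     47       13  Bears        94
1    Eli      6        6  Hawks        12
2   Ravi     73        1  Bears       146
3   Ravi     15       14  Hawks        30
4   Hana     75        0  Bears       150
5    Eli     23       15  Hawks        46
6    Cal     78       18  Bears       156
7    Uma     77        8  Bears       154
8   Omar     10       11  Hawks        20
9   Hana     35        7  Bears        70
sort by assists descending:
  player  games  assists   team  games_x2
6    Cal     78       18  Bears       156
5    Eli     23       15  Hawks        46
3   Ravi     15       14  Hawks        30
0    Uma     47       13  Bears        94
8   Omar     10       11  Hawks        20
7    Uma     77        8  Bears       154
9   Hana     35        7  Bears        70
1    Eli      6        6  Hawks        12
2   Ravi     73        1  Bears       146
4   Hana     75        0  Bears       150
drop duplicate player (keep=first):
  player  games  assists   team  games_x2
6    Cal     78       18  Bears       156
5    Eli     23       15  Hawks        46
3   Ravi     15       14  Hawks        30
0    Uma     47       13  Bears        94
8   Omar     10       11  Hawks        20
9   Hana     35        7  Bears        70

20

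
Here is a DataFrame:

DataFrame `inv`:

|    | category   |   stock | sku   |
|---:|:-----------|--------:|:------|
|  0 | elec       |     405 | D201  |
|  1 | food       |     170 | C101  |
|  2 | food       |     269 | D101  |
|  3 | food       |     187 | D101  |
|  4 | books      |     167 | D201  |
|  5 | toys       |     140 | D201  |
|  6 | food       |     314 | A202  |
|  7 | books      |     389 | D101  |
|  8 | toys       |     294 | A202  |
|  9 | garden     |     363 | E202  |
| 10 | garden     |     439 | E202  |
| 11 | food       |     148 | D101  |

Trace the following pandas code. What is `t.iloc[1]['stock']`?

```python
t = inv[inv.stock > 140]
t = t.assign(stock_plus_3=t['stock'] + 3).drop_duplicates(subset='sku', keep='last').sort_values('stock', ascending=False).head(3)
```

filter rows where stock > 140:
   category  stock   sku
0      elec    405  D201
1      food    170  C101
2      food    269  D101
3      food    187  D101
4     books    167  D201
6      food    314  A202
7     books    389  D101
8      toys    294  A202
9    garden    363  E202
10   garden    439  E202
11     food    148  D101
add column stock_plus_3 = t['stock'] + 3:
   category  stock   sku  stock_plus_3
0      elec    405  D201           408
1      food    170  C101           173
2      food    269  D101           272
3      food    187  D101           190
4     books    167  D201           170
6      food    314  A202           317
7     books    389  D101           392
8      toys    294  A202           297
9    garden    363  E202           366
10   garden    439  E202           442
11     food    148  D101           151
drop duplicate sku (keep=last):
   category  stock   sku  stock_plus_3
1      food    170  C101           173
4     books    167  D201           170
8      toys    294  A202           297
10   garden    439  E202           442
11     food    148  D101           151
sort by stock descending:
   category  stock   sku  stock_plus_3
10   garden    439  E202           442
8      toys    294  A202           297
1      food    170  C101           173
4     books    167  D201           170
11     food    148  D101           151
take first 3 rows:
   category  stock   sku  stock_plus_3
10   garden    439  E202           442
8      toys    294  A202           297
1      food    170  C101           173
So iloc[1]['stock'] = 294.

294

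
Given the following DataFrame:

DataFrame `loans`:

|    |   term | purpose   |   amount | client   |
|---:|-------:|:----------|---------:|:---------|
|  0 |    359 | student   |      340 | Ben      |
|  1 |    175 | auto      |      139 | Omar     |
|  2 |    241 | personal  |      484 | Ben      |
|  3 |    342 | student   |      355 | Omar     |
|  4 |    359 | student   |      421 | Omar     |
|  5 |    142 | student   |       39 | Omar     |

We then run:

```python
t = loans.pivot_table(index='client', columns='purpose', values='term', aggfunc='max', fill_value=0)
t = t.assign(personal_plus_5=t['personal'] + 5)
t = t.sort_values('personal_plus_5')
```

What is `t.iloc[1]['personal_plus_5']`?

246

pivot: rows=client, cols=purpose, max(term):
purpose  auto  personal  student
client                          
Ben         0       241      359
Omar      175         0      359
add column personal_plus_5 = t['personal'] + 5:
purpose  auto  personal  student  personal_plus_5
client                                           
Ben         0       241      359              246
Omar      175         0      359                5
sort by personal_plus_5:
purpose  auto  personal  student  personal_plus_5
client                                           
Omar      175         0      359                5
Ben         0       241      359              246
Reading off the value at position 1, column 'personal_plus_5', we get 246.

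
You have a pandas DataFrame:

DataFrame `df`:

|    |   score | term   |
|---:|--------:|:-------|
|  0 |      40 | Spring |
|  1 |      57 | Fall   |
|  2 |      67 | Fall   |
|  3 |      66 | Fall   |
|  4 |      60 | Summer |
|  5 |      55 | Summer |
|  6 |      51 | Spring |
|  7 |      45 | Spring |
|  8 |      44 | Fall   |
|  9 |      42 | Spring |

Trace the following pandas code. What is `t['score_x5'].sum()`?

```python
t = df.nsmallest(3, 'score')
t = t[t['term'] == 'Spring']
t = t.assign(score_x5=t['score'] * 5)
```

410

take 3 rows with smallest score:
   score    term
0     40  Spring
9     42  Spring
8     44    Fall
filter rows where term == 'Spring':
   score    term
0     40  Spring
9     42  Spring
add column score_x5 = t['score'] * 5:
   score    term  score_x5
0     40  Spring       200
9     42  Spring       210
Then the sum of column 'score_x5': 410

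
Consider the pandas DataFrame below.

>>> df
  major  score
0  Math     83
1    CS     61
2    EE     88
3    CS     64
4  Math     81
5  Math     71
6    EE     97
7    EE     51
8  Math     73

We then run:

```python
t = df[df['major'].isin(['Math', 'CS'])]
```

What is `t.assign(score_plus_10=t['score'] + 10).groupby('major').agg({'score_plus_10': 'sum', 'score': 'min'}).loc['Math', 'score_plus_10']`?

348

filter rows where major in ['Math', 'CS']:
  major  score
0  Math     83
1    CS     61
3    CS     64
4  Math     81
5  Math     71
8  Math     73
add column score_plus_10 = t['score'] + 10:
  major  score  score_plus_10
0  Math     83             93
1    CS     61             71
3    CS     64             74
4  Math     81             91
5  Math     71             81
8  Math     73             83
group by major: sum(score_plus_10), min(score):
       score_plus_10  score
major                      
CS               145     61
Math             348     71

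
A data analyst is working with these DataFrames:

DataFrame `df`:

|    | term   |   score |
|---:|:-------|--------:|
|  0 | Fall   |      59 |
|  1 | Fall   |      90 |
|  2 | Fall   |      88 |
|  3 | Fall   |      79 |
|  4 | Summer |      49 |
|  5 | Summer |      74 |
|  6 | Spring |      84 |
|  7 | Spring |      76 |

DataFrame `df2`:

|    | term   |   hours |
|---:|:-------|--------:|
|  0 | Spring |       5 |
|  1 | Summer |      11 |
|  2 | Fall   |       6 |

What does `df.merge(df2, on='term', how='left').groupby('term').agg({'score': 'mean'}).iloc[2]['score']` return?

merge on 'term' (how='left') → 8 rows:
     term  score  hours
0    Fall     59      6
1    Fall     90      6
2    Fall     88      6
3    Fall     79      6
4  Summer     49     11
5  Summer     74     11
6  Spring     84      5
7  Spring     76      5
group by term, mean of score:
        score
term         
Fall     79.0
Spring   80.0
Summer   61.5
The value at position 2, column 'score' is 61.5.

61.5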